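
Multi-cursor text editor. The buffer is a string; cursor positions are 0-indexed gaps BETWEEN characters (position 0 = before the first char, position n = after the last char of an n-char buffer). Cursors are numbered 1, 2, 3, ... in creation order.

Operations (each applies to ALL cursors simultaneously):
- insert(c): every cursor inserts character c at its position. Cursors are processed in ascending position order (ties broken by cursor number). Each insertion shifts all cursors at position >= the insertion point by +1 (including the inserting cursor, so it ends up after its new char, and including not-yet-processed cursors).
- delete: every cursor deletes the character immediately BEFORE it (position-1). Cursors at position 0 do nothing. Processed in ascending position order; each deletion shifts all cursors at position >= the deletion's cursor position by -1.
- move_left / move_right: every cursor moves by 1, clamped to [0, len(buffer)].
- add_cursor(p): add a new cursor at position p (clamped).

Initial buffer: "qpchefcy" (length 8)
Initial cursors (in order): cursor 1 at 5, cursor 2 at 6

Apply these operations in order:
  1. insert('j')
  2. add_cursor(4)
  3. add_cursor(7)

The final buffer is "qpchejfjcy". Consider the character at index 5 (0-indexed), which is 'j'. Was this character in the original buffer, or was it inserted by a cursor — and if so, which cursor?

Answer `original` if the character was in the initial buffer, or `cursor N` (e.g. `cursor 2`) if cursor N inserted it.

Answer: cursor 1

Derivation:
After op 1 (insert('j')): buffer="qpchejfjcy" (len 10), cursors c1@6 c2@8, authorship .....1.2..
After op 2 (add_cursor(4)): buffer="qpchejfjcy" (len 10), cursors c3@4 c1@6 c2@8, authorship .....1.2..
After op 3 (add_cursor(7)): buffer="qpchejfjcy" (len 10), cursors c3@4 c1@6 c4@7 c2@8, authorship .....1.2..
Authorship (.=original, N=cursor N): . . . . . 1 . 2 . .
Index 5: author = 1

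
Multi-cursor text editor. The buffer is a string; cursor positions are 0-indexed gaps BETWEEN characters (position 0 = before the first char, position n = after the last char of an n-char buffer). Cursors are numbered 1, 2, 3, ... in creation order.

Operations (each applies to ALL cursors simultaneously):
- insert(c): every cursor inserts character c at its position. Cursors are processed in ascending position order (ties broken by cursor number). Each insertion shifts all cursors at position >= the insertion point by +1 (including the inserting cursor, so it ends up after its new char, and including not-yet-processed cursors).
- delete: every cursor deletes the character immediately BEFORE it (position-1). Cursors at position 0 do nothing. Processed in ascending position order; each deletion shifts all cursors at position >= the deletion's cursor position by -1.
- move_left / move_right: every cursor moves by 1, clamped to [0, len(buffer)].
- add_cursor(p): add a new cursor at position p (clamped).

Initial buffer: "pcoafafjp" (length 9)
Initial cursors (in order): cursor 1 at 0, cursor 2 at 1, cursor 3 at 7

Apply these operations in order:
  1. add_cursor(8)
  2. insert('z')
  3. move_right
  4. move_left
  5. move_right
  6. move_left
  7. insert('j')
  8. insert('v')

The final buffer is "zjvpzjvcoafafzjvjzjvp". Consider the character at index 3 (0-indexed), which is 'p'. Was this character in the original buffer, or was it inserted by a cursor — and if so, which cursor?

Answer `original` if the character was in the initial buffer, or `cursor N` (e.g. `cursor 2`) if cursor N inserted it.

Answer: original

Derivation:
After op 1 (add_cursor(8)): buffer="pcoafafjp" (len 9), cursors c1@0 c2@1 c3@7 c4@8, authorship .........
After op 2 (insert('z')): buffer="zpzcoafafzjzp" (len 13), cursors c1@1 c2@3 c3@10 c4@12, authorship 1.2......3.4.
After op 3 (move_right): buffer="zpzcoafafzjzp" (len 13), cursors c1@2 c2@4 c3@11 c4@13, authorship 1.2......3.4.
After op 4 (move_left): buffer="zpzcoafafzjzp" (len 13), cursors c1@1 c2@3 c3@10 c4@12, authorship 1.2......3.4.
After op 5 (move_right): buffer="zpzcoafafzjzp" (len 13), cursors c1@2 c2@4 c3@11 c4@13, authorship 1.2......3.4.
After op 6 (move_left): buffer="zpzcoafafzjzp" (len 13), cursors c1@1 c2@3 c3@10 c4@12, authorship 1.2......3.4.
After op 7 (insert('j')): buffer="zjpzjcoafafzjjzjp" (len 17), cursors c1@2 c2@5 c3@13 c4@16, authorship 11.22......33.44.
After op 8 (insert('v')): buffer="zjvpzjvcoafafzjvjzjvp" (len 21), cursors c1@3 c2@7 c3@16 c4@20, authorship 111.222......333.444.
Authorship (.=original, N=cursor N): 1 1 1 . 2 2 2 . . . . . . 3 3 3 . 4 4 4 .
Index 3: author = original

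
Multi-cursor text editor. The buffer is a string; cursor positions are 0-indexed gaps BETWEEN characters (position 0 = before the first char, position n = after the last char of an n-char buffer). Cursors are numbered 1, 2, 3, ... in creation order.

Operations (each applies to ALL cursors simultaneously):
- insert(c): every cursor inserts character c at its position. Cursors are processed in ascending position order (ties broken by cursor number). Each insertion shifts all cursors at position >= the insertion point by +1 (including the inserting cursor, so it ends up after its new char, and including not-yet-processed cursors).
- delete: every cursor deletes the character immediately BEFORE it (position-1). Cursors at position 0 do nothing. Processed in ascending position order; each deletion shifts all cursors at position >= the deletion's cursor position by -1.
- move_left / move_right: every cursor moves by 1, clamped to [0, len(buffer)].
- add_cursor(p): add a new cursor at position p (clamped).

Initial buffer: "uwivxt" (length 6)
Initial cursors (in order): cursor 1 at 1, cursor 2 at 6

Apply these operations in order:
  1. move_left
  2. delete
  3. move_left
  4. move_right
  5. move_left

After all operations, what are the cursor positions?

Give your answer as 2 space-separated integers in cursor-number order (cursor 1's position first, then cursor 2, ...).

After op 1 (move_left): buffer="uwivxt" (len 6), cursors c1@0 c2@5, authorship ......
After op 2 (delete): buffer="uwivt" (len 5), cursors c1@0 c2@4, authorship .....
After op 3 (move_left): buffer="uwivt" (len 5), cursors c1@0 c2@3, authorship .....
After op 4 (move_right): buffer="uwivt" (len 5), cursors c1@1 c2@4, authorship .....
After op 5 (move_left): buffer="uwivt" (len 5), cursors c1@0 c2@3, authorship .....

Answer: 0 3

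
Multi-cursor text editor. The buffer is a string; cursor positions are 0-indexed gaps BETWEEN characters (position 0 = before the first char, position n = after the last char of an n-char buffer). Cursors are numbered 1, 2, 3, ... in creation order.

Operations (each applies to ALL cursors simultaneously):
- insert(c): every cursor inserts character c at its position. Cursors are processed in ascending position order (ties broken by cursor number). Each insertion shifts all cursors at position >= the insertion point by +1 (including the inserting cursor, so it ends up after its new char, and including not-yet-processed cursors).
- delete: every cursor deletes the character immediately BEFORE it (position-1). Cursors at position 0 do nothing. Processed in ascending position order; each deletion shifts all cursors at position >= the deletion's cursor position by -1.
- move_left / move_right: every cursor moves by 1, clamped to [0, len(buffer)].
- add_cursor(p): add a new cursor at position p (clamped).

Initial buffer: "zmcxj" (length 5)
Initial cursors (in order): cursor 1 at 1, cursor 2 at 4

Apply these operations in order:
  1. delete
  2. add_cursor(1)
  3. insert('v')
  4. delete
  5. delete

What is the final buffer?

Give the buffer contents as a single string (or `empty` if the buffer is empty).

Answer: j

Derivation:
After op 1 (delete): buffer="mcj" (len 3), cursors c1@0 c2@2, authorship ...
After op 2 (add_cursor(1)): buffer="mcj" (len 3), cursors c1@0 c3@1 c2@2, authorship ...
After op 3 (insert('v')): buffer="vmvcvj" (len 6), cursors c1@1 c3@3 c2@5, authorship 1.3.2.
After op 4 (delete): buffer="mcj" (len 3), cursors c1@0 c3@1 c2@2, authorship ...
After op 5 (delete): buffer="j" (len 1), cursors c1@0 c2@0 c3@0, authorship .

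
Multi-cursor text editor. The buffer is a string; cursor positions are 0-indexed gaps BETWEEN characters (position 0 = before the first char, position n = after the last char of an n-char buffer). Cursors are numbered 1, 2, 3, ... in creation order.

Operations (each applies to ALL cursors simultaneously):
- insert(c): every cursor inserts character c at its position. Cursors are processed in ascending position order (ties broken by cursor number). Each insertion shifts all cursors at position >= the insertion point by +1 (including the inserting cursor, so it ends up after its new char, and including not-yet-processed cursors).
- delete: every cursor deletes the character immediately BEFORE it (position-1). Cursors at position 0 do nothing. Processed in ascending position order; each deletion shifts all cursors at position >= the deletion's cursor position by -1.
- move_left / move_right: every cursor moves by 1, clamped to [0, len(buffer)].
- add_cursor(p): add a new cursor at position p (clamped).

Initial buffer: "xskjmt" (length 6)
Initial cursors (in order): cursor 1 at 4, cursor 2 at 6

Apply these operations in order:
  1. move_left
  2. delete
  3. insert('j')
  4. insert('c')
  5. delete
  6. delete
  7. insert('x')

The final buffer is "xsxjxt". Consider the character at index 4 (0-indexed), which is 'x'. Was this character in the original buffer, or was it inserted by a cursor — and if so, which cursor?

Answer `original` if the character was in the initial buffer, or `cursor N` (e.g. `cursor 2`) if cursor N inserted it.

Answer: cursor 2

Derivation:
After op 1 (move_left): buffer="xskjmt" (len 6), cursors c1@3 c2@5, authorship ......
After op 2 (delete): buffer="xsjt" (len 4), cursors c1@2 c2@3, authorship ....
After op 3 (insert('j')): buffer="xsjjjt" (len 6), cursors c1@3 c2@5, authorship ..1.2.
After op 4 (insert('c')): buffer="xsjcjjct" (len 8), cursors c1@4 c2@7, authorship ..11.22.
After op 5 (delete): buffer="xsjjjt" (len 6), cursors c1@3 c2@5, authorship ..1.2.
After op 6 (delete): buffer="xsjt" (len 4), cursors c1@2 c2@3, authorship ....
After op 7 (insert('x')): buffer="xsxjxt" (len 6), cursors c1@3 c2@5, authorship ..1.2.
Authorship (.=original, N=cursor N): . . 1 . 2 .
Index 4: author = 2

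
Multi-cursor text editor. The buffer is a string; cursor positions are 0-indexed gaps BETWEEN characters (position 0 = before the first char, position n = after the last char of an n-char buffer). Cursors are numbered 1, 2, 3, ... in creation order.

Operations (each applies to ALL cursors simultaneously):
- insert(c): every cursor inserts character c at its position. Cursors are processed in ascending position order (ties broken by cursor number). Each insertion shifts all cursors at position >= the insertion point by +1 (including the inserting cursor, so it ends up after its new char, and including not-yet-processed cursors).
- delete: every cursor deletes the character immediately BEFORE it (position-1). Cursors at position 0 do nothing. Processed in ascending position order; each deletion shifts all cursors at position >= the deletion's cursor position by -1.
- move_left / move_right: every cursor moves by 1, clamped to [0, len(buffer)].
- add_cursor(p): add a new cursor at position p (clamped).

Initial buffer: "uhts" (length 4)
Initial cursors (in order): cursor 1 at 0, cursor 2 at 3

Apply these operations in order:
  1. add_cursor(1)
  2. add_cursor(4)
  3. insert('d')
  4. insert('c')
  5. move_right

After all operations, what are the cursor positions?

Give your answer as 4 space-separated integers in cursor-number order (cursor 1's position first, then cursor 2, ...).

Answer: 3 10 6 12

Derivation:
After op 1 (add_cursor(1)): buffer="uhts" (len 4), cursors c1@0 c3@1 c2@3, authorship ....
After op 2 (add_cursor(4)): buffer="uhts" (len 4), cursors c1@0 c3@1 c2@3 c4@4, authorship ....
After op 3 (insert('d')): buffer="dudhtdsd" (len 8), cursors c1@1 c3@3 c2@6 c4@8, authorship 1.3..2.4
After op 4 (insert('c')): buffer="dcudchtdcsdc" (len 12), cursors c1@2 c3@5 c2@9 c4@12, authorship 11.33..22.44
After op 5 (move_right): buffer="dcudchtdcsdc" (len 12), cursors c1@3 c3@6 c2@10 c4@12, authorship 11.33..22.44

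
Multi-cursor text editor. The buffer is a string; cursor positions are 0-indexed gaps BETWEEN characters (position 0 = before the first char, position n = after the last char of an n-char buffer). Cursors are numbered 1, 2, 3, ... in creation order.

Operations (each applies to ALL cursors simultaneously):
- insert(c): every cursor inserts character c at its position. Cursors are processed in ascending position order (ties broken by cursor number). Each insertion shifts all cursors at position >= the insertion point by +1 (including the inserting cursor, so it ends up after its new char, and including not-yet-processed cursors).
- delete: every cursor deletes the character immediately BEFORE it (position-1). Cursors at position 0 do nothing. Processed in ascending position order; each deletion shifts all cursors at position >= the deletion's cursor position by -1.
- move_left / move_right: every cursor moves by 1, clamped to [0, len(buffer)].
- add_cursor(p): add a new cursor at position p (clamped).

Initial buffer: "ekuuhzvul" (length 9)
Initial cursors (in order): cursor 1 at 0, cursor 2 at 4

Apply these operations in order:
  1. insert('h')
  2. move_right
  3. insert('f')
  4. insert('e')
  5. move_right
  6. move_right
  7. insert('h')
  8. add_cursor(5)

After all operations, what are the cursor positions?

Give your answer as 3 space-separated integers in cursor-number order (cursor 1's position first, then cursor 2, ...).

Answer: 7 15 5

Derivation:
After op 1 (insert('h')): buffer="hekuuhhzvul" (len 11), cursors c1@1 c2@6, authorship 1....2.....
After op 2 (move_right): buffer="hekuuhhzvul" (len 11), cursors c1@2 c2@7, authorship 1....2.....
After op 3 (insert('f')): buffer="hefkuuhhfzvul" (len 13), cursors c1@3 c2@9, authorship 1.1...2.2....
After op 4 (insert('e')): buffer="hefekuuhhfezvul" (len 15), cursors c1@4 c2@11, authorship 1.11...2.22....
After op 5 (move_right): buffer="hefekuuhhfezvul" (len 15), cursors c1@5 c2@12, authorship 1.11...2.22....
After op 6 (move_right): buffer="hefekuuhhfezvul" (len 15), cursors c1@6 c2@13, authorship 1.11...2.22....
After op 7 (insert('h')): buffer="hefekuhuhhfezvhul" (len 17), cursors c1@7 c2@15, authorship 1.11..1.2.22..2..
After op 8 (add_cursor(5)): buffer="hefekuhuhhfezvhul" (len 17), cursors c3@5 c1@7 c2@15, authorship 1.11..1.2.22..2..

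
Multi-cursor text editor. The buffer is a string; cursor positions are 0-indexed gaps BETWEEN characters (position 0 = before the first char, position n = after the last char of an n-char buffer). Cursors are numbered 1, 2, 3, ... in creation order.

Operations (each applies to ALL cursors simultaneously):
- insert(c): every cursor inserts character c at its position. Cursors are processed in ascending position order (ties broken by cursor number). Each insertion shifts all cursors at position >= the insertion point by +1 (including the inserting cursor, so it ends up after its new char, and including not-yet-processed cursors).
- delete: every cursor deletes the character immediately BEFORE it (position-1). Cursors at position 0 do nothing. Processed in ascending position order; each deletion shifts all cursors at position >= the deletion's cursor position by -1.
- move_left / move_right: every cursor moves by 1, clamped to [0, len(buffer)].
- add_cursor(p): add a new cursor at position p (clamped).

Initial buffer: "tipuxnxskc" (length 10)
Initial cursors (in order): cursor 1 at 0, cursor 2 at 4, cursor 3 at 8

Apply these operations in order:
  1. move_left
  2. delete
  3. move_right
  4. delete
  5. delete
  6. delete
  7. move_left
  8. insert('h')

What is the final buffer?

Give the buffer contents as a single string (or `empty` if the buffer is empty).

Answer: hhhkc

Derivation:
After op 1 (move_left): buffer="tipuxnxskc" (len 10), cursors c1@0 c2@3 c3@7, authorship ..........
After op 2 (delete): buffer="tiuxnskc" (len 8), cursors c1@0 c2@2 c3@5, authorship ........
After op 3 (move_right): buffer="tiuxnskc" (len 8), cursors c1@1 c2@3 c3@6, authorship ........
After op 4 (delete): buffer="ixnkc" (len 5), cursors c1@0 c2@1 c3@3, authorship .....
After op 5 (delete): buffer="xkc" (len 3), cursors c1@0 c2@0 c3@1, authorship ...
After op 6 (delete): buffer="kc" (len 2), cursors c1@0 c2@0 c3@0, authorship ..
After op 7 (move_left): buffer="kc" (len 2), cursors c1@0 c2@0 c3@0, authorship ..
After op 8 (insert('h')): buffer="hhhkc" (len 5), cursors c1@3 c2@3 c3@3, authorship 123..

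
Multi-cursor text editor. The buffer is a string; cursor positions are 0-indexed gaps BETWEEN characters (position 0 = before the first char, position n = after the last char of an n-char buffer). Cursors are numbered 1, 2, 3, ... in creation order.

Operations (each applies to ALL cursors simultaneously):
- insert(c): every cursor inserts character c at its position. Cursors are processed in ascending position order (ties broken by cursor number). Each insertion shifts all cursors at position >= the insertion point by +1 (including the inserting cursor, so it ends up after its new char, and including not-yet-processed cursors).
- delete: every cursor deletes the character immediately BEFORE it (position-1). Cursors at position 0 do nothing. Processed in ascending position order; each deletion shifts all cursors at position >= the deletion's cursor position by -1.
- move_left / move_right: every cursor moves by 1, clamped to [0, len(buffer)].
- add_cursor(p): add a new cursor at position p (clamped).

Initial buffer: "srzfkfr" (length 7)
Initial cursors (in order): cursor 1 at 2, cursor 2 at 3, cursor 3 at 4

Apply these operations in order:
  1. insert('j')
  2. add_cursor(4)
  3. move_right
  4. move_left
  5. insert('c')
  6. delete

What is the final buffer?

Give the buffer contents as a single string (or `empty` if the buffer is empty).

After op 1 (insert('j')): buffer="srjzjfjkfr" (len 10), cursors c1@3 c2@5 c3@7, authorship ..1.2.3...
After op 2 (add_cursor(4)): buffer="srjzjfjkfr" (len 10), cursors c1@3 c4@4 c2@5 c3@7, authorship ..1.2.3...
After op 3 (move_right): buffer="srjzjfjkfr" (len 10), cursors c1@4 c4@5 c2@6 c3@8, authorship ..1.2.3...
After op 4 (move_left): buffer="srjzjfjkfr" (len 10), cursors c1@3 c4@4 c2@5 c3@7, authorship ..1.2.3...
After op 5 (insert('c')): buffer="srjczcjcfjckfr" (len 14), cursors c1@4 c4@6 c2@8 c3@11, authorship ..11.422.33...
After op 6 (delete): buffer="srjzjfjkfr" (len 10), cursors c1@3 c4@4 c2@5 c3@7, authorship ..1.2.3...

Answer: srjzjfjkfr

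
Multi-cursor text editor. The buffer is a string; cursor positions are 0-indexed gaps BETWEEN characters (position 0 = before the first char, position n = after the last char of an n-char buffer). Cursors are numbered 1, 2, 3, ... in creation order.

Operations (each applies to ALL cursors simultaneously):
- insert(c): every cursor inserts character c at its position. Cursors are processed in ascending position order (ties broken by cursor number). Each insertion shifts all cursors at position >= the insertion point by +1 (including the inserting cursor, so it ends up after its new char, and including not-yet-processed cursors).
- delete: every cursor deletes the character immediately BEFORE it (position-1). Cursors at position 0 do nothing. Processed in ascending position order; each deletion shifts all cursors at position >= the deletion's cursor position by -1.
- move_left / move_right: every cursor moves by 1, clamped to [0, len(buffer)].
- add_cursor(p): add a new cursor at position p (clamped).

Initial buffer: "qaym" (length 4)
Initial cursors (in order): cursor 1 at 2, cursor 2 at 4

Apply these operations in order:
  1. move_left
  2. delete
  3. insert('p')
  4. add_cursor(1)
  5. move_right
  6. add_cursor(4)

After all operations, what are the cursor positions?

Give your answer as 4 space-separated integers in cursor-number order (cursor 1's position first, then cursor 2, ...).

After op 1 (move_left): buffer="qaym" (len 4), cursors c1@1 c2@3, authorship ....
After op 2 (delete): buffer="am" (len 2), cursors c1@0 c2@1, authorship ..
After op 3 (insert('p')): buffer="papm" (len 4), cursors c1@1 c2@3, authorship 1.2.
After op 4 (add_cursor(1)): buffer="papm" (len 4), cursors c1@1 c3@1 c2@3, authorship 1.2.
After op 5 (move_right): buffer="papm" (len 4), cursors c1@2 c3@2 c2@4, authorship 1.2.
After op 6 (add_cursor(4)): buffer="papm" (len 4), cursors c1@2 c3@2 c2@4 c4@4, authorship 1.2.

Answer: 2 4 2 4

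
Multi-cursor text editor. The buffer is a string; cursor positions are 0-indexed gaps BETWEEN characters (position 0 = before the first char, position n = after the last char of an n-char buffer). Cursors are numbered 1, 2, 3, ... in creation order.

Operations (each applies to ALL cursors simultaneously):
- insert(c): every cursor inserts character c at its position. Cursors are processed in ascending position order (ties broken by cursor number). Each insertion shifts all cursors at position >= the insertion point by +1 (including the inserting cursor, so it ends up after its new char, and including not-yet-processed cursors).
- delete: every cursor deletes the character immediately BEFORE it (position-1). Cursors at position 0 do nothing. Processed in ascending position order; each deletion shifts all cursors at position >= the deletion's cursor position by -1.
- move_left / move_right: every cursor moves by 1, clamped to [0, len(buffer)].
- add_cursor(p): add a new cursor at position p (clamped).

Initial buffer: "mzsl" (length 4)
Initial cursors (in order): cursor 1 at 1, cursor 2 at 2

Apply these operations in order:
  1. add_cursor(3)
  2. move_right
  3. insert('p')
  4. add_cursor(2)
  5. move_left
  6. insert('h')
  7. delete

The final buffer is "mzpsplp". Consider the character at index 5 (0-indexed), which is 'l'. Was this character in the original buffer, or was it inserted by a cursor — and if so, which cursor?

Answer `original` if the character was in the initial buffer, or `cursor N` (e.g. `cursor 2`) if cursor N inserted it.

After op 1 (add_cursor(3)): buffer="mzsl" (len 4), cursors c1@1 c2@2 c3@3, authorship ....
After op 2 (move_right): buffer="mzsl" (len 4), cursors c1@2 c2@3 c3@4, authorship ....
After op 3 (insert('p')): buffer="mzpsplp" (len 7), cursors c1@3 c2@5 c3@7, authorship ..1.2.3
After op 4 (add_cursor(2)): buffer="mzpsplp" (len 7), cursors c4@2 c1@3 c2@5 c3@7, authorship ..1.2.3
After op 5 (move_left): buffer="mzpsplp" (len 7), cursors c4@1 c1@2 c2@4 c3@6, authorship ..1.2.3
After op 6 (insert('h')): buffer="mhzhpshplhp" (len 11), cursors c4@2 c1@4 c2@7 c3@10, authorship .4.11.22.33
After op 7 (delete): buffer="mzpsplp" (len 7), cursors c4@1 c1@2 c2@4 c3@6, authorship ..1.2.3
Authorship (.=original, N=cursor N): . . 1 . 2 . 3
Index 5: author = original

Answer: original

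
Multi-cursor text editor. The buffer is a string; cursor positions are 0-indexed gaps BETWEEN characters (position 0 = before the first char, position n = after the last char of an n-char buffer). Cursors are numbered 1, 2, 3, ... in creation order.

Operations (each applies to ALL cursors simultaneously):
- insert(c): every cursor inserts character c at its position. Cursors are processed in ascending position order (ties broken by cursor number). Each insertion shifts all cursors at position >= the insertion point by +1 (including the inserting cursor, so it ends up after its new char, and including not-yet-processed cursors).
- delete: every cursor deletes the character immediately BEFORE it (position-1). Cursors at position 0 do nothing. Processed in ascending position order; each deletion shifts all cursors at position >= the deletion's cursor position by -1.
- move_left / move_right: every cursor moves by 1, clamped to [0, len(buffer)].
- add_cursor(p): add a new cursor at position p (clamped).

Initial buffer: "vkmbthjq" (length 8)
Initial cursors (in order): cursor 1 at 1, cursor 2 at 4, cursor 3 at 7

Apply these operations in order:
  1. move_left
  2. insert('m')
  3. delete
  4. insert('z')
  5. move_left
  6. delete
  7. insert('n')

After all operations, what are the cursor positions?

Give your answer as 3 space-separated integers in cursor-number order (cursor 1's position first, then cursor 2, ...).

After op 1 (move_left): buffer="vkmbthjq" (len 8), cursors c1@0 c2@3 c3@6, authorship ........
After op 2 (insert('m')): buffer="mvkmmbthmjq" (len 11), cursors c1@1 c2@5 c3@9, authorship 1...2...3..
After op 3 (delete): buffer="vkmbthjq" (len 8), cursors c1@0 c2@3 c3@6, authorship ........
After op 4 (insert('z')): buffer="zvkmzbthzjq" (len 11), cursors c1@1 c2@5 c3@9, authorship 1...2...3..
After op 5 (move_left): buffer="zvkmzbthzjq" (len 11), cursors c1@0 c2@4 c3@8, authorship 1...2...3..
After op 6 (delete): buffer="zvkzbtzjq" (len 9), cursors c1@0 c2@3 c3@6, authorship 1..2..3..
After op 7 (insert('n')): buffer="nzvknzbtnzjq" (len 12), cursors c1@1 c2@5 c3@9, authorship 11..22..33..

Answer: 1 5 9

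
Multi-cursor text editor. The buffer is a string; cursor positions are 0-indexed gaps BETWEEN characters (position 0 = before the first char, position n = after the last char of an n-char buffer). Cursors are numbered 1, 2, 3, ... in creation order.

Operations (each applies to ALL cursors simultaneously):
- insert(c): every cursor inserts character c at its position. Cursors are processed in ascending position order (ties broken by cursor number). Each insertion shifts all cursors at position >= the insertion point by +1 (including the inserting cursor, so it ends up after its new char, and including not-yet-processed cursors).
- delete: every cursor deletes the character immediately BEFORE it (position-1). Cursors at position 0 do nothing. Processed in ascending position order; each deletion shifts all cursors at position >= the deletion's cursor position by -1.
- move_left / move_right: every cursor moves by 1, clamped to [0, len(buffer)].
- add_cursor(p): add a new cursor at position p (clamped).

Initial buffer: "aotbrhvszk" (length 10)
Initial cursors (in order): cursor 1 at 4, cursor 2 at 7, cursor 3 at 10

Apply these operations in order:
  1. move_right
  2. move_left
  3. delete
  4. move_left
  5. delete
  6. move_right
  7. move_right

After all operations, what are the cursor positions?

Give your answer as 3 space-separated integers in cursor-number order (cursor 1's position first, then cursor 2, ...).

Answer: 3 4 4

Derivation:
After op 1 (move_right): buffer="aotbrhvszk" (len 10), cursors c1@5 c2@8 c3@10, authorship ..........
After op 2 (move_left): buffer="aotbrhvszk" (len 10), cursors c1@4 c2@7 c3@9, authorship ..........
After op 3 (delete): buffer="aotrhsk" (len 7), cursors c1@3 c2@5 c3@6, authorship .......
After op 4 (move_left): buffer="aotrhsk" (len 7), cursors c1@2 c2@4 c3@5, authorship .......
After op 5 (delete): buffer="atsk" (len 4), cursors c1@1 c2@2 c3@2, authorship ....
After op 6 (move_right): buffer="atsk" (len 4), cursors c1@2 c2@3 c3@3, authorship ....
After op 7 (move_right): buffer="atsk" (len 4), cursors c1@3 c2@4 c3@4, authorship ....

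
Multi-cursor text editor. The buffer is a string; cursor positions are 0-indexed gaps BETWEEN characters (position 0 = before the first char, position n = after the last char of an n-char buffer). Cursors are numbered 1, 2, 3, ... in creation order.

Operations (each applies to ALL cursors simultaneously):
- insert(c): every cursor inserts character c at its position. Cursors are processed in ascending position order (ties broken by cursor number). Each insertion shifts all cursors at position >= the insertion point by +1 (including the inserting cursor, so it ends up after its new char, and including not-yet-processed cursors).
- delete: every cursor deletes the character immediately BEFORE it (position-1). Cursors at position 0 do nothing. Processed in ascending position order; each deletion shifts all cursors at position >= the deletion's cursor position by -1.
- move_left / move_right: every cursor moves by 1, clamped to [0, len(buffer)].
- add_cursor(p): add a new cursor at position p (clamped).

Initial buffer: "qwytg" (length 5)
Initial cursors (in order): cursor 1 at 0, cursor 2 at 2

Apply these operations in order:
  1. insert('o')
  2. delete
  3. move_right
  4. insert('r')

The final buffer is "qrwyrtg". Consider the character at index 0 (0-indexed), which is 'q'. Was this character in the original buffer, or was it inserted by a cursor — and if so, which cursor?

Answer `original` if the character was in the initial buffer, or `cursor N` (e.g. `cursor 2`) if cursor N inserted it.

Answer: original

Derivation:
After op 1 (insert('o')): buffer="oqwoytg" (len 7), cursors c1@1 c2@4, authorship 1..2...
After op 2 (delete): buffer="qwytg" (len 5), cursors c1@0 c2@2, authorship .....
After op 3 (move_right): buffer="qwytg" (len 5), cursors c1@1 c2@3, authorship .....
After op 4 (insert('r')): buffer="qrwyrtg" (len 7), cursors c1@2 c2@5, authorship .1..2..
Authorship (.=original, N=cursor N): . 1 . . 2 . .
Index 0: author = original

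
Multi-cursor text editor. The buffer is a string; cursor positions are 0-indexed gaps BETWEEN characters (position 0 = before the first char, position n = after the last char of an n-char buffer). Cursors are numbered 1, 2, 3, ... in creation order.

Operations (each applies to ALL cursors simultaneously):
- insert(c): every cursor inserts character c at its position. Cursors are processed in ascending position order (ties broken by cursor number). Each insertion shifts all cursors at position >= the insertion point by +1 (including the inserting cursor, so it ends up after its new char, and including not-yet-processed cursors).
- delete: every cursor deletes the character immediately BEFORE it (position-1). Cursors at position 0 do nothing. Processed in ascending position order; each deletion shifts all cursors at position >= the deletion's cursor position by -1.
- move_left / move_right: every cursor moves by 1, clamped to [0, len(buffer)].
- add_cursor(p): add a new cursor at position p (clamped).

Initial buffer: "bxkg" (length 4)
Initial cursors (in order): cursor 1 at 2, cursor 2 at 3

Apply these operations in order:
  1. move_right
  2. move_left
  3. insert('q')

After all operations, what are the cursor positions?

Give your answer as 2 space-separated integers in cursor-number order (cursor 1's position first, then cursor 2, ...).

After op 1 (move_right): buffer="bxkg" (len 4), cursors c1@3 c2@4, authorship ....
After op 2 (move_left): buffer="bxkg" (len 4), cursors c1@2 c2@3, authorship ....
After op 3 (insert('q')): buffer="bxqkqg" (len 6), cursors c1@3 c2@5, authorship ..1.2.

Answer: 3 5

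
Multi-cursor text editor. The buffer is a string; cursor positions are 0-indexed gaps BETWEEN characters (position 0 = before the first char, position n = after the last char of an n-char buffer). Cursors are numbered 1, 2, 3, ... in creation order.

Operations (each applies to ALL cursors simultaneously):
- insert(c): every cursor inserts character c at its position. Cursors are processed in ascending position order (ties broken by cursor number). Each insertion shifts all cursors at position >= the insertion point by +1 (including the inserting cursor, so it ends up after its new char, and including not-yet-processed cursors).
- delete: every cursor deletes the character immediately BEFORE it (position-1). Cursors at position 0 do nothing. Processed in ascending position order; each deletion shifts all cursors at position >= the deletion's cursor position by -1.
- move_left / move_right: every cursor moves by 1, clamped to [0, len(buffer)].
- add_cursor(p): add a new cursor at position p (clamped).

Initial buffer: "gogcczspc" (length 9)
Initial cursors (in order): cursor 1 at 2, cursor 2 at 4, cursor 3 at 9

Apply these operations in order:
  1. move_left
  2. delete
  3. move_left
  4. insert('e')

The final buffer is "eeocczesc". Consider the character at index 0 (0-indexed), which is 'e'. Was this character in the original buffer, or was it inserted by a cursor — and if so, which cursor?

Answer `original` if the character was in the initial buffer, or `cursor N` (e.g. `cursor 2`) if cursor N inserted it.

Answer: cursor 1

Derivation:
After op 1 (move_left): buffer="gogcczspc" (len 9), cursors c1@1 c2@3 c3@8, authorship .........
After op 2 (delete): buffer="occzsc" (len 6), cursors c1@0 c2@1 c3@5, authorship ......
After op 3 (move_left): buffer="occzsc" (len 6), cursors c1@0 c2@0 c3@4, authorship ......
After op 4 (insert('e')): buffer="eeocczesc" (len 9), cursors c1@2 c2@2 c3@7, authorship 12....3..
Authorship (.=original, N=cursor N): 1 2 . . . . 3 . .
Index 0: author = 1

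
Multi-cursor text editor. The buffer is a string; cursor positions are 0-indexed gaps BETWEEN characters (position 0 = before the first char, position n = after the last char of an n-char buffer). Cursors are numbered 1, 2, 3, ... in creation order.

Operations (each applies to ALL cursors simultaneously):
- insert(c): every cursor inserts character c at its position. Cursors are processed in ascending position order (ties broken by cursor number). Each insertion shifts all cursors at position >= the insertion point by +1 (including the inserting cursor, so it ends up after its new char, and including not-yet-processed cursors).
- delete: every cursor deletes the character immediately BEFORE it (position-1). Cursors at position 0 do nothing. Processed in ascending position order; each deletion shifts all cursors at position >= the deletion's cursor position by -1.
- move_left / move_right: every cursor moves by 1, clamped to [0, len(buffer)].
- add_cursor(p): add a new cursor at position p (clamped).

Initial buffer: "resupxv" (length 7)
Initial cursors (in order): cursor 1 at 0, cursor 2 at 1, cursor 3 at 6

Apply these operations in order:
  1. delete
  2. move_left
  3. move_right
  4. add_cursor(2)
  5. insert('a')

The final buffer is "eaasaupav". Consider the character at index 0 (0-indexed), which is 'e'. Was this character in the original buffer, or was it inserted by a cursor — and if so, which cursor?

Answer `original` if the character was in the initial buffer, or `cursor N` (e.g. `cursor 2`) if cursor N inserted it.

After op 1 (delete): buffer="esupv" (len 5), cursors c1@0 c2@0 c3@4, authorship .....
After op 2 (move_left): buffer="esupv" (len 5), cursors c1@0 c2@0 c3@3, authorship .....
After op 3 (move_right): buffer="esupv" (len 5), cursors c1@1 c2@1 c3@4, authorship .....
After op 4 (add_cursor(2)): buffer="esupv" (len 5), cursors c1@1 c2@1 c4@2 c3@4, authorship .....
After op 5 (insert('a')): buffer="eaasaupav" (len 9), cursors c1@3 c2@3 c4@5 c3@8, authorship .12.4..3.
Authorship (.=original, N=cursor N): . 1 2 . 4 . . 3 .
Index 0: author = original

Answer: original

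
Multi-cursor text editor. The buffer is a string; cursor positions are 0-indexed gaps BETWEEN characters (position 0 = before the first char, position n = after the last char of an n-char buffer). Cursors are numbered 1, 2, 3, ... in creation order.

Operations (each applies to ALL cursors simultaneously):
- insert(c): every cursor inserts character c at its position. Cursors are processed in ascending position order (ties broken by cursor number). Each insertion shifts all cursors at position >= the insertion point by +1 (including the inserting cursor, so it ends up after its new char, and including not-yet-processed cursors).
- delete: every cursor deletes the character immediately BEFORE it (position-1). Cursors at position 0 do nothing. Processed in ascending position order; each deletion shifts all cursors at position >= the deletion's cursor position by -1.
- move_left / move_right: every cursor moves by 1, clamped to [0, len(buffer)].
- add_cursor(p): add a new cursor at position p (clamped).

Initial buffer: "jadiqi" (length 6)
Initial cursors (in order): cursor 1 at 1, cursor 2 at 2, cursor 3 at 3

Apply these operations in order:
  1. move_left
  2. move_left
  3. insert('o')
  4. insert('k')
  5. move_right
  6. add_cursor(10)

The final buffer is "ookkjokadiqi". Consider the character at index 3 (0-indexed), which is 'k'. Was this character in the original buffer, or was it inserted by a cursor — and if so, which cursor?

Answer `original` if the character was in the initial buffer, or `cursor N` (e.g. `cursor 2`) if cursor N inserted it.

Answer: cursor 2

Derivation:
After op 1 (move_left): buffer="jadiqi" (len 6), cursors c1@0 c2@1 c3@2, authorship ......
After op 2 (move_left): buffer="jadiqi" (len 6), cursors c1@0 c2@0 c3@1, authorship ......
After op 3 (insert('o')): buffer="oojoadiqi" (len 9), cursors c1@2 c2@2 c3@4, authorship 12.3.....
After op 4 (insert('k')): buffer="ookkjokadiqi" (len 12), cursors c1@4 c2@4 c3@7, authorship 1212.33.....
After op 5 (move_right): buffer="ookkjokadiqi" (len 12), cursors c1@5 c2@5 c3@8, authorship 1212.33.....
After op 6 (add_cursor(10)): buffer="ookkjokadiqi" (len 12), cursors c1@5 c2@5 c3@8 c4@10, authorship 1212.33.....
Authorship (.=original, N=cursor N): 1 2 1 2 . 3 3 . . . . .
Index 3: author = 2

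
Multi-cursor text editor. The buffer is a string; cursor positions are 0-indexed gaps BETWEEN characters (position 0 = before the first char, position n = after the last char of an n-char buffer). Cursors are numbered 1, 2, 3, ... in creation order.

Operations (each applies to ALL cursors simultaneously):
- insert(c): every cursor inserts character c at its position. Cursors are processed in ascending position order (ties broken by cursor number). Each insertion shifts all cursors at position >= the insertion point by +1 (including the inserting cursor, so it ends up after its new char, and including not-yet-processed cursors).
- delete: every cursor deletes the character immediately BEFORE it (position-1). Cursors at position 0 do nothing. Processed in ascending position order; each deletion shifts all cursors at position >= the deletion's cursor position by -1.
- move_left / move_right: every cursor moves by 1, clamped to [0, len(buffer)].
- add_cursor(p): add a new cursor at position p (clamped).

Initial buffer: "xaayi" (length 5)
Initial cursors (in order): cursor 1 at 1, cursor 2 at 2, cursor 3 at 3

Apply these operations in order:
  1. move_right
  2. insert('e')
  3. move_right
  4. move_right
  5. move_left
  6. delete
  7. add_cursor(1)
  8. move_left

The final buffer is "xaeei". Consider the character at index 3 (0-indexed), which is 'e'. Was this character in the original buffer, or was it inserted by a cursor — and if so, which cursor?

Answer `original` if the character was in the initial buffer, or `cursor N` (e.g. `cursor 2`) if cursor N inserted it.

After op 1 (move_right): buffer="xaayi" (len 5), cursors c1@2 c2@3 c3@4, authorship .....
After op 2 (insert('e')): buffer="xaeaeyei" (len 8), cursors c1@3 c2@5 c3@7, authorship ..1.2.3.
After op 3 (move_right): buffer="xaeaeyei" (len 8), cursors c1@4 c2@6 c3@8, authorship ..1.2.3.
After op 4 (move_right): buffer="xaeaeyei" (len 8), cursors c1@5 c2@7 c3@8, authorship ..1.2.3.
After op 5 (move_left): buffer="xaeaeyei" (len 8), cursors c1@4 c2@6 c3@7, authorship ..1.2.3.
After op 6 (delete): buffer="xaeei" (len 5), cursors c1@3 c2@4 c3@4, authorship ..12.
After op 7 (add_cursor(1)): buffer="xaeei" (len 5), cursors c4@1 c1@3 c2@4 c3@4, authorship ..12.
After op 8 (move_left): buffer="xaeei" (len 5), cursors c4@0 c1@2 c2@3 c3@3, authorship ..12.
Authorship (.=original, N=cursor N): . . 1 2 .
Index 3: author = 2

Answer: cursor 2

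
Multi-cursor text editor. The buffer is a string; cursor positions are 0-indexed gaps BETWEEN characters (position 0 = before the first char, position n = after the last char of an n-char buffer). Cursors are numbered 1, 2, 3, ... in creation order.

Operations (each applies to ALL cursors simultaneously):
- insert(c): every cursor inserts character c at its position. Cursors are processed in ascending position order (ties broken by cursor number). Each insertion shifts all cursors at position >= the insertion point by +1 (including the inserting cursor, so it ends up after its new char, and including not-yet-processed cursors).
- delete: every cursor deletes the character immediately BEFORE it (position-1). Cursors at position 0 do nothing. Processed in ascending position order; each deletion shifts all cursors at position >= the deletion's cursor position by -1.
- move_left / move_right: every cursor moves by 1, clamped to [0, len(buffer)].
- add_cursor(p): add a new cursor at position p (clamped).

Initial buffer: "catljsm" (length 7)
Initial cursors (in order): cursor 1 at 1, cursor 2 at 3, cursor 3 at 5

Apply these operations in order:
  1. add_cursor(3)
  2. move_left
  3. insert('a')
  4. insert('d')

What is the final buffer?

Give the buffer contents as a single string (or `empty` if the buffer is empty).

After op 1 (add_cursor(3)): buffer="catljsm" (len 7), cursors c1@1 c2@3 c4@3 c3@5, authorship .......
After op 2 (move_left): buffer="catljsm" (len 7), cursors c1@0 c2@2 c4@2 c3@4, authorship .......
After op 3 (insert('a')): buffer="acaaatlajsm" (len 11), cursors c1@1 c2@5 c4@5 c3@8, authorship 1..24..3...
After op 4 (insert('d')): buffer="adcaaaddtladjsm" (len 15), cursors c1@2 c2@8 c4@8 c3@12, authorship 11..2424..33...

Answer: adcaaaddtladjsm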